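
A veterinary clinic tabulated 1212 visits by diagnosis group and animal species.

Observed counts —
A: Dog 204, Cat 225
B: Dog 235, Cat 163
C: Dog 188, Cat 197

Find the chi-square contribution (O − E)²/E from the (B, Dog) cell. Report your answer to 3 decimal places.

Row total (B) = 398; column total (Dog) = 627; N = 1212.
Expected count E = 398 × 627 / 1212 = 205.8960.
Contribution = (O − E)²/E = (235 − 205.8960)² / 205.8960 = 4.114.

4.114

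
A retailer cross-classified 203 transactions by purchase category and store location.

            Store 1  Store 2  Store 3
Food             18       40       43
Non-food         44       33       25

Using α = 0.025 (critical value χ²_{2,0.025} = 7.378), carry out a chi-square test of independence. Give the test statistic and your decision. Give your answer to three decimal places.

Row totals: 101, 102. Column totals: 62, 73, 68. Grand total N = 203.
Expected counts (row total × column total / N):
  Food, Store 1: 101×62/203 = 30.8473
  Food, Store 2: 101×73/203 = 36.3202
  Food, Store 3: 101×68/203 = 33.8325
  Non-food, Store 1: 102×62/203 = 31.1527
  Non-food, Store 2: 102×73/203 = 36.6798
  Non-food, Store 3: 102×68/203 = 34.1675
Contributions (O − E)²/E:
  (18 − 30.8473)²/30.8473 = 5.3507
  (40 − 36.3202)²/36.3202 = 0.3728
  (43 − 33.8325)²/33.8325 = 2.4841
  (44 − 31.1527)²/31.1527 = 5.2982
  (33 − 36.6798)²/36.6798 = 0.3692
  (25 − 34.1675)²/34.1675 = 2.4597
χ² = 5.3507 + 0.3728 + 2.4841 + 5.2982 + 0.3692 + 2.4597 = 16.335
df = (2−1)(3−1) = 2. Since 16.335 > 7.378, reject the null hypothesis of independence at α = 0.025.

16.335; reject H₀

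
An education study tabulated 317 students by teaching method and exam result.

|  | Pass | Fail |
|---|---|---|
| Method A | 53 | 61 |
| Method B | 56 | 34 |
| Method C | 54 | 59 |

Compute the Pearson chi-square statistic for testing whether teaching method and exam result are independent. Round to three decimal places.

Row totals: 114, 90, 113. Column totals: 163, 154. Grand total N = 317.
Expected counts (row total × column total / N):
  Method A, Pass: 114×163/317 = 58.6183
  Method A, Fail: 114×154/317 = 55.3817
  Method B, Pass: 90×163/317 = 46.2776
  Method B, Fail: 90×154/317 = 43.7224
  Method C, Pass: 113×163/317 = 58.1041
  Method C, Fail: 113×154/317 = 54.8959
Contributions (O − E)²/E:
  (53 − 58.6183)²/58.6183 = 0.5385
  (61 − 55.3817)²/55.3817 = 0.5700
  (56 − 46.2776)²/46.2776 = 2.0426
  (34 − 43.7224)²/43.7224 = 2.1619
  (54 − 58.1041)²/58.1041 = 0.2899
  (59 − 54.8959)²/54.8959 = 0.3068
χ² = 0.5385 + 0.5700 + 2.0426 + 2.1619 + 0.2899 + 0.3068 = 5.910

5.910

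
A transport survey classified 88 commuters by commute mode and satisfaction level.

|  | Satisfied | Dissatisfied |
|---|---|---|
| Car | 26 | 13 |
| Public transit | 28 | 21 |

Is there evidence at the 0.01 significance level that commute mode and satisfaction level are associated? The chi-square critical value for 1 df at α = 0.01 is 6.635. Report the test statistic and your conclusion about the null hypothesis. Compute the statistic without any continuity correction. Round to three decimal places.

0.831; fail to reject H₀

Row totals: 39, 49. Column totals: 54, 34. Grand total N = 88.
Expected counts (row total × column total / N):
  Car, Satisfied: 39×54/88 = 23.9318
  Car, Dissatisfied: 39×34/88 = 15.0682
  Public transit, Satisfied: 49×54/88 = 30.0682
  Public transit, Dissatisfied: 49×34/88 = 18.9318
Contributions (O − E)²/E:
  (26 − 23.9318)²/23.9318 = 0.1787
  (13 − 15.0682)²/15.0682 = 0.2839
  (28 − 30.0682)²/30.0682 = 0.1423
  (21 − 18.9318)²/18.9318 = 0.2259
χ² = 0.1787 + 0.2839 + 0.1423 + 0.2259 = 0.831
df = (2−1)(2−1) = 1. Since 0.831 < 6.635, fail to reject the null hypothesis of independence at α = 0.01.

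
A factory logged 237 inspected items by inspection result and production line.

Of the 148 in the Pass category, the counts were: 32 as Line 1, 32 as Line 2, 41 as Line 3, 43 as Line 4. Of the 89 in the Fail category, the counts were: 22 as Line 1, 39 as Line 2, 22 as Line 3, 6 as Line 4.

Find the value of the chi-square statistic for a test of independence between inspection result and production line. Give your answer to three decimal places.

22.945

Row totals: 148, 89. Column totals: 54, 71, 63, 49. Grand total N = 237.
Expected counts (row total × column total / N):
  Pass, Line 1: 148×54/237 = 33.7215
  Pass, Line 2: 148×71/237 = 44.3376
  Pass, Line 3: 148×63/237 = 39.3418
  Pass, Line 4: 148×49/237 = 30.5992
  Fail, Line 1: 89×54/237 = 20.2785
  Fail, Line 2: 89×71/237 = 26.6624
  Fail, Line 3: 89×63/237 = 23.6582
  Fail, Line 4: 89×49/237 = 18.4008
Contributions (O − E)²/E:
  (32 − 33.7215)²/33.7215 = 0.0879
  (32 − 44.3376)²/44.3376 = 3.4331
  (41 − 39.3418)²/39.3418 = 0.0699
  (43 − 30.5992)²/30.5992 = 5.0256
  (22 − 20.2785)²/20.2785 = 0.1461
  (39 − 26.6624)²/26.6624 = 5.7090
  (22 − 23.6582)²/23.6582 = 0.1162
  (6 − 18.4008)²/18.4008 = 8.3572
χ² = 0.0879 + 3.4331 + 0.0699 + 5.0256 + 0.1461 + 5.7090 + 0.1162 + 8.3572 = 22.945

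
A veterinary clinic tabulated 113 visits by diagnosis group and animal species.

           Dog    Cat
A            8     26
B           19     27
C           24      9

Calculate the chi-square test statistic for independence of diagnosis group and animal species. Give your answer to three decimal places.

16.828

Row totals: 34, 46, 33. Column totals: 51, 62. Grand total N = 113.
Expected counts (row total × column total / N):
  A, Dog: 34×51/113 = 15.3451
  A, Cat: 34×62/113 = 18.6549
  B, Dog: 46×51/113 = 20.7611
  B, Cat: 46×62/113 = 25.2389
  C, Dog: 33×51/113 = 14.8938
  C, Cat: 33×62/113 = 18.1062
Contributions (O − E)²/E:
  (8 − 15.3451)²/15.3451 = 3.5158
  (26 − 18.6549)²/18.6549 = 2.8920
  (19 − 20.7611)²/20.7611 = 0.1494
  (27 − 25.2389)²/25.2389 = 0.1229
  (24 − 14.8938)²/14.8938 = 5.5676
  (9 − 18.1062)²/18.1062 = 4.5798
χ² = 3.5158 + 2.8920 + 0.1494 + 0.1229 + 5.5676 + 4.5798 = 16.828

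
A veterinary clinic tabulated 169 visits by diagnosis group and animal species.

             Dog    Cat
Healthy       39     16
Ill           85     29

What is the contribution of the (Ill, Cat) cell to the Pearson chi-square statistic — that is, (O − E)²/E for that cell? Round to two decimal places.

Row total (Ill) = 114; column total (Cat) = 45; N = 169.
Expected count E = 114 × 45 / 169 = 30.355.
Contribution = (O − E)²/E = (29 − 30.355)² / 30.355 = 0.06.

0.06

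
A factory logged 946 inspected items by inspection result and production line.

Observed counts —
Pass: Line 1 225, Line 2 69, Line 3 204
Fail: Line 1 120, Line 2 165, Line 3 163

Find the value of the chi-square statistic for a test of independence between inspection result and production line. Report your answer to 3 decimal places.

73.484

Row totals: 498, 448. Column totals: 345, 234, 367. Grand total N = 946.
Expected counts (row total × column total / N):
  Pass, Line 1: 498×345/946 = 181.6173
  Pass, Line 2: 498×234/946 = 123.1839
  Pass, Line 3: 498×367/946 = 193.1987
  Fail, Line 1: 448×345/946 = 163.3827
  Fail, Line 2: 448×234/946 = 110.8161
  Fail, Line 3: 448×367/946 = 173.8013
Contributions (O − E)²/E:
  (225 − 181.6173)²/181.6173 = 10.3628
  (69 − 123.1839)²/123.1839 = 23.8334
  (204 − 193.1987)²/193.1987 = 0.6039
  (120 − 163.3827)²/163.3827 = 11.5193
  (165 − 110.8161)²/110.8161 = 26.4934
  (163 − 173.8013)²/173.8013 = 0.6713
χ² = 10.3628 + 23.8334 + 0.6039 + 11.5193 + 26.4934 + 0.6713 = 73.484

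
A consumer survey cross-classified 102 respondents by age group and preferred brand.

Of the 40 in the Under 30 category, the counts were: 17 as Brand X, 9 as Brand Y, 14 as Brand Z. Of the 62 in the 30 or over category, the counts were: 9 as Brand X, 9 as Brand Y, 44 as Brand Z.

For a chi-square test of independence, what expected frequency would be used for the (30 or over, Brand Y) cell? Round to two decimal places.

10.94

Row total (30 or over) = 62; column total (Brand Y) = 18; grand total N = 102.
Expected count = (row total × column total) / N = 62 × 18 / 102 = 10.94.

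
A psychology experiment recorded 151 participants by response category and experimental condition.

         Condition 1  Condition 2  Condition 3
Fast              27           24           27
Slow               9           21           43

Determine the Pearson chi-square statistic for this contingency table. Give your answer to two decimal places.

Row totals: 78, 73. Column totals: 36, 45, 70. Grand total N = 151.
Expected counts (row total × column total / N):
  Fast, Condition 1: 78×36/151 = 18.596
  Fast, Condition 2: 78×45/151 = 23.245
  Fast, Condition 3: 78×70/151 = 36.159
  Slow, Condition 1: 73×36/151 = 17.404
  Slow, Condition 2: 73×45/151 = 21.755
  Slow, Condition 3: 73×70/151 = 33.841
Contributions (O − E)²/E:
  (27 − 18.596)²/18.596 = 3.7980
  (24 − 23.245)²/23.245 = 0.0245
  (27 − 36.159)²/36.159 = 2.3200
  (9 − 17.404)²/17.404 = 4.0581
  (21 − 21.755)²/21.755 = 0.0262
  (43 − 33.841)²/33.841 = 2.4789
χ² = 3.7980 + 0.0245 + 2.3200 + 4.0581 + 0.0262 + 2.4789 = 12.71

12.71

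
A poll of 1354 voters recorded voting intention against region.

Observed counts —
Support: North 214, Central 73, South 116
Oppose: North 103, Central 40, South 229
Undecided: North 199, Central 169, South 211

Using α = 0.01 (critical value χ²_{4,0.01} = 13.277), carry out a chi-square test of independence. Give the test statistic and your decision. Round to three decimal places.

131.346; reject H₀

Row totals: 403, 372, 579. Column totals: 516, 282, 556. Grand total N = 1354.
Expected counts (row total × column total / N):
  Support, North: 403×516/1354 = 153.5805
  Support, Central: 403×282/1354 = 83.9335
  Support, South: 403×556/1354 = 165.4860
  Oppose, North: 372×516/1354 = 141.7666
  Oppose, Central: 372×282/1354 = 77.4771
  Oppose, South: 372×556/1354 = 152.7563
  Undecided, North: 579×516/1354 = 220.6529
  Undecided, Central: 579×282/1354 = 120.5894
  Undecided, South: 579×556/1354 = 237.7578
Contributions (O − E)²/E:
  (214 − 153.5805)²/153.5805 = 23.7694
  (73 − 83.9335)²/83.9335 = 1.4242
  (116 − 165.4860)²/165.4860 = 14.7980
  (103 − 141.7666)²/141.7666 = 10.6009
  (40 − 77.4771)²/77.4771 = 18.1284
  (229 − 152.7563)²/152.7563 = 38.0547
  (199 − 220.6529)²/220.6529 = 2.1248
  (169 − 120.5894)²/120.5894 = 19.4344
  (211 − 237.7578)²/237.7578 = 3.0114
χ² = 23.7694 + 1.4242 + 14.7980 + 10.6009 + 18.1284 + 38.0547 + 2.1248 + 19.4344 + 3.0114 = 131.346
df = (3−1)(3−1) = 4. Since 131.346 > 13.277, reject the null hypothesis of independence at α = 0.01.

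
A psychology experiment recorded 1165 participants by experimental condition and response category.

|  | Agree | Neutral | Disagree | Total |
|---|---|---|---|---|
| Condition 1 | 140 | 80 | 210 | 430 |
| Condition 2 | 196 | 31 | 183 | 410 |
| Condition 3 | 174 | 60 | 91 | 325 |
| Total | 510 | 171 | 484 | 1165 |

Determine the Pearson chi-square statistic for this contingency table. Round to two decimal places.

63.59

Grand total N = 1165.
Expected counts (row total × column total / N):
  Condition 1, Agree: 430×510/1165 = 188.240
  Condition 1, Neutral: 430×171/1165 = 63.116
  Condition 1, Disagree: 430×484/1165 = 178.644
  Condition 2, Agree: 410×510/1165 = 179.485
  Condition 2, Neutral: 410×171/1165 = 60.180
  Condition 2, Disagree: 410×484/1165 = 170.335
  Condition 3, Agree: 325×510/1165 = 142.275
  Condition 3, Neutral: 325×171/1165 = 47.704
  Condition 3, Disagree: 325×484/1165 = 135.021
Contributions (O − E)²/E:
  (140 − 188.240)²/188.240 = 12.3624
  (80 − 63.116)²/63.116 = 4.5166
  (210 − 178.644)²/178.644 = 5.5037
  (196 − 179.485)²/179.485 = 1.5196
  (31 − 60.180)²/60.180 = 14.1488
  (183 − 170.335)²/170.335 = 0.9417
  (174 − 142.275)²/142.275 = 7.0742
  (60 − 47.704)²/47.704 = 3.1694
  (91 − 135.021)²/135.021 = 14.3522
χ² = 12.3624 + 4.5166 + 5.5037 + 1.5196 + 14.1488 + 0.9417 + 7.0742 + 3.1694 + 14.3522 = 63.59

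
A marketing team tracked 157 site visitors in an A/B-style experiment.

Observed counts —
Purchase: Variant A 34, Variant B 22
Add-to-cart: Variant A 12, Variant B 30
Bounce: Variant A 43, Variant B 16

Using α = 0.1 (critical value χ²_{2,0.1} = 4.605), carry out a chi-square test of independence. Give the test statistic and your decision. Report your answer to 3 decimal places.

Row totals: 56, 42, 59. Column totals: 89, 68. Grand total N = 157.
Expected counts (row total × column total / N):
  Purchase, Variant A: 56×89/157 = 31.7452
  Purchase, Variant B: 56×68/157 = 24.2548
  Add-to-cart, Variant A: 42×89/157 = 23.8089
  Add-to-cart, Variant B: 42×68/157 = 18.1911
  Bounce, Variant A: 59×89/157 = 33.4459
  Bounce, Variant B: 59×68/157 = 25.5541
Contributions (O − E)²/E:
  (34 − 31.7452)²/31.7452 = 0.1602
  (22 − 24.2548)²/24.2548 = 0.2096
  (12 − 23.8089)²/23.8089 = 5.8571
  (30 − 18.1911)²/18.1911 = 7.6658
  (43 − 33.4459)²/33.4459 = 2.7292
  (16 − 25.5541)²/25.5541 = 3.5721
χ² = 0.1602 + 0.2096 + 5.8571 + 7.6658 + 2.7292 + 3.5721 = 20.194
df = (3−1)(2−1) = 2. Since 20.194 > 4.605, reject the null hypothesis of independence at α = 0.1.

20.194; reject H₀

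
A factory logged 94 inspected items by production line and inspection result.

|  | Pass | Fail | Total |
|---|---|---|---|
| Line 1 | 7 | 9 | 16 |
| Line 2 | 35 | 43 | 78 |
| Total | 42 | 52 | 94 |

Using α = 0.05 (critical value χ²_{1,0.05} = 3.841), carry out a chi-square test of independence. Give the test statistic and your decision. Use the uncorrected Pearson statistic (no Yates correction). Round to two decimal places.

0.01; fail to reject H₀

Grand total N = 94.
Expected counts (row total × column total / N):
  Line 1, Pass: 16×42/94 = 7.149
  Line 1, Fail: 16×52/94 = 8.851
  Line 2, Pass: 78×42/94 = 34.851
  Line 2, Fail: 78×52/94 = 43.149
Contributions (O − E)²/E:
  (7 − 7.149)²/7.149 = 0.0031
  (9 − 8.851)²/8.851 = 0.0025
  (35 − 34.851)²/34.851 = 0.0006
  (43 − 43.149)²/43.149 = 0.0005
χ² = 0.0031 + 0.0025 + 0.0006 + 0.0005 = 0.01
df = (2−1)(2−1) = 1. Since 0.01 < 3.841, fail to reject the null hypothesis of independence at α = 0.05.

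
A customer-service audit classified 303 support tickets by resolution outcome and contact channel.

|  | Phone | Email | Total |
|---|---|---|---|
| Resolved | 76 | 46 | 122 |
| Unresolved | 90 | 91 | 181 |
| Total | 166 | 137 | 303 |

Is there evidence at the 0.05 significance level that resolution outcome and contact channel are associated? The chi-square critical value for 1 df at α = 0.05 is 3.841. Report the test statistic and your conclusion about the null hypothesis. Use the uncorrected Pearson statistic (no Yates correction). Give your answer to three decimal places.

4.650; reject H₀

Grand total N = 303.
Expected counts (row total × column total / N):
  Resolved, Phone: 122×166/303 = 66.8383
  Resolved, Email: 122×137/303 = 55.1617
  Unresolved, Phone: 181×166/303 = 99.1617
  Unresolved, Email: 181×137/303 = 81.8383
Contributions (O − E)²/E:
  (76 − 66.8383)²/66.8383 = 1.2558
  (46 − 55.1617)²/55.1617 = 1.5216
  (90 − 99.1617)²/99.1617 = 0.8465
  (91 − 81.8383)²/81.8383 = 1.0256
χ² = 1.2558 + 1.5216 + 0.8465 + 1.0256 = 4.650
df = (2−1)(2−1) = 1. Since 4.650 > 3.841, reject the null hypothesis of independence at α = 0.05.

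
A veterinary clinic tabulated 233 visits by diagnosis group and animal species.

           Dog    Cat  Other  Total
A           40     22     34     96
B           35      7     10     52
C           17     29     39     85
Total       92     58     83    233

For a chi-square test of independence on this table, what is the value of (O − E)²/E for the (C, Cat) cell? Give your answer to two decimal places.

Row total (C) = 85; column total (Cat) = 58; N = 233.
Expected count E = 85 × 58 / 233 = 21.159.
Contribution = (O − E)²/E = (29 − 21.159)² / 21.159 = 2.91.

2.91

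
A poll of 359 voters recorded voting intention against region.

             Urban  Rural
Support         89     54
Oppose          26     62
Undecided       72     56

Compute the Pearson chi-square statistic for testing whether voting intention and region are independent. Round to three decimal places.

24.710

Row totals: 143, 88, 128. Column totals: 187, 172. Grand total N = 359.
Expected counts (row total × column total / N):
  Support, Urban: 143×187/359 = 74.48747
  Support, Rural: 143×172/359 = 68.51253
  Oppose, Urban: 88×187/359 = 45.83844
  Oppose, Rural: 88×172/359 = 42.16156
  Undecided, Urban: 128×187/359 = 66.67409
  Undecided, Rural: 128×172/359 = 61.32591
Contributions (O − E)²/E:
  (89 − 74.48747)²/74.48747 = 2.8275
  (54 − 68.51253)²/68.51253 = 3.0741
  (26 − 45.83844)²/45.83844 = 8.5859
  (62 − 42.16156)²/42.16156 = 9.3347
  (72 − 66.67409)²/66.67409 = 0.4254
  (56 − 61.32591)²/61.32591 = 0.4625
χ² = 2.8275 + 3.0741 + 8.5859 + 9.3347 + 0.4254 + 0.4625 = 24.710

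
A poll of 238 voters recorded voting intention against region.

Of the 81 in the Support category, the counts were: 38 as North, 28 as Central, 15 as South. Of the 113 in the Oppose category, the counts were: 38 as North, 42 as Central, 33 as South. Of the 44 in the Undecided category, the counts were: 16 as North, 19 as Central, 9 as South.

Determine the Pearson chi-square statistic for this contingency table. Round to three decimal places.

Row totals: 81, 113, 44. Column totals: 92, 89, 57. Grand total N = 238.
Expected counts (row total × column total / N):
  Support, North: 81×92/238 = 31.3109
  Support, Central: 81×89/238 = 30.2899
  Support, South: 81×57/238 = 19.3992
  Oppose, North: 113×92/238 = 43.6807
  Oppose, Central: 113×89/238 = 42.2563
  Oppose, South: 113×57/238 = 27.0630
  Undecided, North: 44×92/238 = 17.0084
  Undecided, Central: 44×89/238 = 16.4538
  Undecided, South: 44×57/238 = 10.5378
Contributions (O − E)²/E:
  (38 − 31.3109)²/31.3109 = 1.4290
  (28 − 30.2899)²/30.2899 = 0.1731
  (15 − 19.3992)²/19.3992 = 0.9976
  (38 − 43.6807)²/43.6807 = 0.7388
  (42 − 42.2563)²/42.2563 = 0.0016
  (33 − 27.0630)²/27.0630 = 1.3024
  (16 − 17.0084)²/17.0084 = 0.0598
  (19 − 16.4538)²/16.4538 = 0.3940
  (9 − 10.5378)²/10.5378 = 0.2244
χ² = 1.4290 + 0.1731 + 0.9976 + 0.7388 + 0.0016 + 1.3024 + 0.0598 + 0.3940 + 0.2244 = 5.321

5.321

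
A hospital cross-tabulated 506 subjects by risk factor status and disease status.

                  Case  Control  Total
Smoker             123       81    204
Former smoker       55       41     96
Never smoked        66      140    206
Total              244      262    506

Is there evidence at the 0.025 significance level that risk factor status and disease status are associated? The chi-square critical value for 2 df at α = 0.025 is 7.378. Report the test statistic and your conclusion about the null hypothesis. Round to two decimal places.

36.68; reject H₀

Grand total N = 506.
Expected counts (row total × column total / N):
  Smoker, Case: 204×244/506 = 98.372
  Smoker, Control: 204×262/506 = 105.628
  Former smoker, Case: 96×244/506 = 46.292
  Former smoker, Control: 96×262/506 = 49.708
  Never smoked, Case: 206×244/506 = 99.336
  Never smoked, Control: 206×262/506 = 106.664
Contributions (O − E)²/E:
  (123 − 98.372)²/98.372 = 6.1658
  (81 − 105.628)²/105.628 = 5.7422
  (55 − 46.292)²/46.292 = 1.6381
  (41 − 49.708)²/49.708 = 1.5255
  (66 − 99.336)²/99.336 = 11.1872
  (140 − 106.664)²/106.664 = 10.4186
χ² = 6.1658 + 5.7422 + 1.6381 + 1.5255 + 11.1872 + 10.4186 = 36.68
df = (3−1)(2−1) = 2. Since 36.68 > 7.378, reject the null hypothesis of independence at α = 0.025.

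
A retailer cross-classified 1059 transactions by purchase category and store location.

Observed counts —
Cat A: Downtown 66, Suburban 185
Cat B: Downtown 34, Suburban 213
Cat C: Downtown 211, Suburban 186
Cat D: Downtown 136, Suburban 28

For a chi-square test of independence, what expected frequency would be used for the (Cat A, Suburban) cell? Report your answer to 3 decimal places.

Row total (Cat A) = 251; column total (Suburban) = 612; grand total N = 1059.
Expected count = (row total × column total) / N = 251 × 612 / 1059 = 145.054.

145.054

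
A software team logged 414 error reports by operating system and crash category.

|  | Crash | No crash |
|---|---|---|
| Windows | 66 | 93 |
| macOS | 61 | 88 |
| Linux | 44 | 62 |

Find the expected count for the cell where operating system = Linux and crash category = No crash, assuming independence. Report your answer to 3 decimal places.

Row total (Linux) = 106; column total (No crash) = 243; grand total N = 414.
Expected count = (row total × column total) / N = 106 × 243 / 414 = 62.217.

62.217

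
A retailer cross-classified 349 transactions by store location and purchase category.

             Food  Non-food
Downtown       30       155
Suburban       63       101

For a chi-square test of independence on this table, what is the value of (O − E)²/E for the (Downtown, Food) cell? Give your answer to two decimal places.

Row total (Downtown) = 185; column total (Food) = 93; N = 349.
Expected count E = 185 × 93 / 349 = 49.298.
Contribution = (O − E)²/E = (30 − 49.298)² / 49.298 = 7.55.

7.55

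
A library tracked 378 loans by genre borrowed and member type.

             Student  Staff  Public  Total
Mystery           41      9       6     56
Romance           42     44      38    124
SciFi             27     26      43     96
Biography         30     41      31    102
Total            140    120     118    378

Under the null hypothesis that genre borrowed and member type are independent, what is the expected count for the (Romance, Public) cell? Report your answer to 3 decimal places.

38.709

Row total (Romance) = 124; column total (Public) = 118; grand total N = 378.
Expected count = (row total × column total) / N = 124 × 118 / 378 = 38.709.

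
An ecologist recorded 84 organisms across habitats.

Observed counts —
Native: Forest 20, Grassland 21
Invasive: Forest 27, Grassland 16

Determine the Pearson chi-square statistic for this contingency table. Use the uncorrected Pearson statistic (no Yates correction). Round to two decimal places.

1.67

Row totals: 41, 43. Column totals: 47, 37. Grand total N = 84.
Expected counts (row total × column total / N):
  Native, Forest: 41×47/84 = 22.940
  Native, Grassland: 41×37/84 = 18.060
  Invasive, Forest: 43×47/84 = 24.060
  Invasive, Grassland: 43×37/84 = 18.940
Contributions (O − E)²/E:
  (20 − 22.940)²/22.940 = 0.3768
  (21 − 18.060)²/18.060 = 0.4786
  (27 − 24.060)²/24.060 = 0.3593
  (16 − 18.940)²/18.940 = 0.4564
χ² = 0.3768 + 0.4786 + 0.3593 + 0.4564 = 1.67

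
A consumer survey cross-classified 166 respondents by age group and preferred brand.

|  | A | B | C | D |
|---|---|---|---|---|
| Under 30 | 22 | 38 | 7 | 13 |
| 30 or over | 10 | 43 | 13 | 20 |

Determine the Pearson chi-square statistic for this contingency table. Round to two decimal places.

Row totals: 80, 86. Column totals: 32, 81, 20, 33. Grand total N = 166.
Expected counts (row total × column total / N):
  Under 30, A: 80×32/166 = 15.422
  Under 30, B: 80×81/166 = 39.036
  Under 30, C: 80×20/166 = 9.639
  Under 30, D: 80×33/166 = 15.904
  30 or over, A: 86×32/166 = 16.578
  30 or over, B: 86×81/166 = 41.964
  30 or over, C: 86×20/166 = 10.361
  30 or over, D: 86×33/166 = 17.096
Contributions (O − E)²/E:
  (22 − 15.422)²/15.422 = 2.8057
  (38 − 39.036)²/39.036 = 0.0275
  (7 − 9.639)²/9.639 = 0.7225
  (13 − 15.904)²/15.904 = 0.5303
  (10 − 16.578)²/16.578 = 2.6101
  (43 − 41.964)²/41.964 = 0.0256
  (13 − 10.361)²/10.361 = 0.6722
  (20 − 17.096)²/17.096 = 0.4933
χ² = 2.8057 + 0.0275 + 0.7225 + 0.5303 + 2.6101 + 0.0256 + 0.6722 + 0.4933 = 7.89

7.89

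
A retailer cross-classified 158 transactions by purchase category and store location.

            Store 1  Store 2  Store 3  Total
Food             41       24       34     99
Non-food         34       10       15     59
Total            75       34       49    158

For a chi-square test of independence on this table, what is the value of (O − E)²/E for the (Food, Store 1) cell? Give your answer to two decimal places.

Row total (Food) = 99; column total (Store 1) = 75; N = 158.
Expected count E = 99 × 75 / 158 = 46.994.
Contribution = (O − E)²/E = (41 − 46.994)² / 46.994 = 0.76.

0.76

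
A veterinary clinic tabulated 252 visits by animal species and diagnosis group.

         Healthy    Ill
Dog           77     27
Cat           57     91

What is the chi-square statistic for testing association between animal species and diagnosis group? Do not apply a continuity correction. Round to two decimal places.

Row totals: 104, 148. Column totals: 134, 118. Grand total N = 252.
Expected counts (row total × column total / N):
  Dog, Healthy: 104×134/252 = 55.302
  Dog, Ill: 104×118/252 = 48.698
  Cat, Healthy: 148×134/252 = 78.698
  Cat, Ill: 148×118/252 = 69.302
Contributions (O − E)²/E:
  (77 − 55.302)²/55.302 = 8.5133
  (27 − 48.698)²/48.698 = 9.6678
  (57 − 78.698)²/78.698 = 5.9824
  (91 − 69.302)²/69.302 = 6.7935
χ² = 8.5133 + 9.6678 + 5.9824 + 6.7935 = 30.96

30.96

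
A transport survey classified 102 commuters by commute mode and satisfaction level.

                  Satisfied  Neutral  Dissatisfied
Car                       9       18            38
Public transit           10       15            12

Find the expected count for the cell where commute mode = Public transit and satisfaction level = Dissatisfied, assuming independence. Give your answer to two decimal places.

Row total (Public transit) = 37; column total (Dissatisfied) = 50; grand total N = 102.
Expected count = (row total × column total) / N = 37 × 50 / 102 = 18.14.

18.14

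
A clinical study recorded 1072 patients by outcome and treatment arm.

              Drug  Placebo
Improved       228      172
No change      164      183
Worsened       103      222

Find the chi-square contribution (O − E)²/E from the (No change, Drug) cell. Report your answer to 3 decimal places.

Row total (No change) = 347; column total (Drug) = 495; N = 1072.
Expected count E = 347 × 495 / 1072 = 160.2285.
Contribution = (O − E)²/E = (164 − 160.2285)² / 160.2285 = 0.089.

0.089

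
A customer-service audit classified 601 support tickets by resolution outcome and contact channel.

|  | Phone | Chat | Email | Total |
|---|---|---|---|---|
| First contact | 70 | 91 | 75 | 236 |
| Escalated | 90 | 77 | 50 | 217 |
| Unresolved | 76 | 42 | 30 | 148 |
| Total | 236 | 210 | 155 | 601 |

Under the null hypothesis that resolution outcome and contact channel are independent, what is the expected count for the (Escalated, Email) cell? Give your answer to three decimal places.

55.965

Row total (Escalated) = 217; column total (Email) = 155; grand total N = 601.
Expected count = (row total × column total) / N = 217 × 155 / 601 = 55.965.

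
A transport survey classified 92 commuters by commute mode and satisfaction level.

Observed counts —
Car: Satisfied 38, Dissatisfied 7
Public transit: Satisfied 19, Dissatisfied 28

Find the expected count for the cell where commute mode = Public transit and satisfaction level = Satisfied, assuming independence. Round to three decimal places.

Row total (Public transit) = 47; column total (Satisfied) = 57; grand total N = 92.
Expected count = (row total × column total) / N = 47 × 57 / 92 = 29.120.

29.120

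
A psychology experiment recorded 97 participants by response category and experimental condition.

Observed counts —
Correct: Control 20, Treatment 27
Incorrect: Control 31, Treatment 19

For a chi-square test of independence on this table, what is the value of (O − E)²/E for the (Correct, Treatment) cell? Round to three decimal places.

0.996

Row total (Correct) = 47; column total (Treatment) = 46; N = 97.
Expected count E = 47 × 46 / 97 = 22.2887.
Contribution = (O − E)²/E = (27 − 22.2887)² / 22.2887 = 0.996.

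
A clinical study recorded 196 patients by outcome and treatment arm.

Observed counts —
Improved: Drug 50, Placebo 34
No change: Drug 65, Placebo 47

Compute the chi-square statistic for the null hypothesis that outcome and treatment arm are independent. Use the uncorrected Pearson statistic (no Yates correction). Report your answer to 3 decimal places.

0.044

Row totals: 84, 112. Column totals: 115, 81. Grand total N = 196.
Expected counts (row total × column total / N):
  Improved, Drug: 84×115/196 = 49.2857
  Improved, Placebo: 84×81/196 = 34.7143
  No change, Drug: 112×115/196 = 65.7143
  No change, Placebo: 112×81/196 = 46.2857
Contributions (O − E)²/E:
  (50 − 49.2857)²/49.2857 = 0.0104
  (34 − 34.7143)²/34.7143 = 0.0147
  (65 − 65.7143)²/65.7143 = 0.0078
  (47 − 46.2857)²/46.2857 = 0.0110
χ² = 0.0104 + 0.0147 + 0.0078 + 0.0110 = 0.044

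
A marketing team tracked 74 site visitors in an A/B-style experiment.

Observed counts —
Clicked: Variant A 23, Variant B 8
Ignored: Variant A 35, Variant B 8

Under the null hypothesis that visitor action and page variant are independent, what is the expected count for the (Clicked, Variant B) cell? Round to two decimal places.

6.70

Row total (Clicked) = 31; column total (Variant B) = 16; grand total N = 74.
Expected count = (row total × column total) / N = 31 × 16 / 74 = 6.70.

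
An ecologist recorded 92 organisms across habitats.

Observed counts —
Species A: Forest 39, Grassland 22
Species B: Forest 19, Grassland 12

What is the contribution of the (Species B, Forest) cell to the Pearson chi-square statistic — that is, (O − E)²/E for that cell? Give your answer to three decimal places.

Row total (Species B) = 31; column total (Forest) = 58; N = 92.
Expected count E = 31 × 58 / 92 = 19.5435.
Contribution = (O − E)²/E = (19 − 19.5435)² / 19.5435 = 0.015.

0.015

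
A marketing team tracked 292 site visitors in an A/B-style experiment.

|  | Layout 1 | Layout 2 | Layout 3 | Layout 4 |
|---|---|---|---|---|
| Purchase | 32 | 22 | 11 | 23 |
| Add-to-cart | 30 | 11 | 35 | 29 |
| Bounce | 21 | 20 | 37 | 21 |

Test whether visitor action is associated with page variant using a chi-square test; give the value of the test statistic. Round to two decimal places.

Row totals: 88, 105, 99. Column totals: 83, 53, 83, 73. Grand total N = 292.
Expected counts (row total × column total / N):
  Purchase, Layout 1: 88×83/292 = 25.014
  Purchase, Layout 2: 88×53/292 = 15.973
  Purchase, Layout 3: 88×83/292 = 25.014
  Purchase, Layout 4: 88×73/292 = 22.000
  Add-to-cart, Layout 1: 105×83/292 = 29.846
  Add-to-cart, Layout 2: 105×53/292 = 19.058
  Add-to-cart, Layout 3: 105×83/292 = 29.846
  Add-to-cart, Layout 4: 105×73/292 = 26.250
  Bounce, Layout 1: 99×83/292 = 28.140
  Bounce, Layout 2: 99×53/292 = 17.969
  Bounce, Layout 3: 99×83/292 = 28.140
  Bounce, Layout 4: 99×73/292 = 24.750
Contributions (O − E)²/E:
  (32 − 25.014)²/25.014 = 1.9511
  (22 − 15.973)²/15.973 = 2.2741
  (11 − 25.014)²/25.014 = 7.8513
  (23 − 22.000)²/22.000 = 0.0455
  (30 − 29.846)²/29.846 = 0.0008
  (11 − 19.058)²/19.058 = 3.4070
  (35 − 29.846)²/29.846 = 0.8900
  (29 − 26.250)²/26.250 = 0.2881
  (21 − 28.140)²/28.140 = 1.8116
  (20 − 17.969)²/17.969 = 0.2296
  (37 − 28.140)²/28.140 = 2.7896
  (21 − 24.750)²/24.750 = 0.5682
χ² = 1.9511 + 2.2741 + 7.8513 + 0.0455 + 0.0008 + 3.4070 + 0.8900 + 0.2881 + 1.8116 + 0.2296 + 2.7896 + 0.5682 = 22.11

22.11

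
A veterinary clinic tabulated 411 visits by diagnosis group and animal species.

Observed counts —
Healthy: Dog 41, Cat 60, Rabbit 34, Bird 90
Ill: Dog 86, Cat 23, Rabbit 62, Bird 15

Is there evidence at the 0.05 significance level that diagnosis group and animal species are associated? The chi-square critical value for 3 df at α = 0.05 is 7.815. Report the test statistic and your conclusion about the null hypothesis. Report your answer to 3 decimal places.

Row totals: 225, 186. Column totals: 127, 83, 96, 105. Grand total N = 411.
Expected counts (row total × column total / N):
  Healthy, Dog: 225×127/411 = 69.5255
  Healthy, Cat: 225×83/411 = 45.4380
  Healthy, Rabbit: 225×96/411 = 52.5547
  Healthy, Bird: 225×105/411 = 57.4818
  Ill, Dog: 186×127/411 = 57.4745
  Ill, Cat: 186×83/411 = 37.5620
  Ill, Rabbit: 186×96/411 = 43.4453
  Ill, Bird: 186×105/411 = 47.5182
Contributions (O − E)²/E:
  (41 − 69.5255)²/69.5255 = 11.7037
  (60 − 45.4380)²/45.4380 = 4.6668
  (34 − 52.5547)²/52.5547 = 6.5508
  (90 − 57.4818)²/57.4818 = 18.3960
  (86 − 57.4745)²/57.4745 = 14.1577
  (23 − 37.5620)²/37.5620 = 5.6454
  (62 − 43.4453)²/43.4453 = 7.9244
  (15 − 47.5182)²/47.5182 = 22.2532
χ² = 11.7037 + 4.6668 + 6.5508 + 18.3960 + 14.1577 + 5.6454 + 7.9244 + 22.2532 = 91.298
df = (2−1)(4−1) = 3. Since 91.298 > 7.815, reject the null hypothesis of independence at α = 0.05.

91.298; reject H₀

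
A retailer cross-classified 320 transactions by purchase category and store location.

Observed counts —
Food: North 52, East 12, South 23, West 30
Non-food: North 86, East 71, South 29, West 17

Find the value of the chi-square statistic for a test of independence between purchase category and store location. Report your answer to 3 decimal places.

Row totals: 117, 203. Column totals: 138, 83, 52, 47. Grand total N = 320.
Expected counts (row total × column total / N):
  Food, North: 117×138/320 = 50.45625
  Food, East: 117×83/320 = 30.34688
  Food, South: 117×52/320 = 19.01250
  Food, West: 117×47/320 = 17.18437
  Non-food, North: 203×138/320 = 87.54375
  Non-food, East: 203×83/320 = 52.65313
  Non-food, South: 203×52/320 = 32.98750
  Non-food, West: 203×47/320 = 29.81563
Contributions (O − E)²/E:
  (52 − 50.45625)²/50.45625 = 0.0472
  (12 − 30.34688)²/30.34688 = 11.0920
  (23 − 19.01250)²/19.01250 = 0.8363
  (30 − 17.18437)²/17.18437 = 9.5575
  (86 − 87.54375)²/87.54375 = 0.0272
  (71 − 52.65313)²/52.65313 = 6.3929
  (29 − 32.98750)²/32.98750 = 0.4820
  (17 − 29.81563)²/29.81563 = 5.5085
χ² = 0.0472 + 11.0920 + 0.8363 + 9.5575 + 0.0272 + 6.3929 + 0.4820 + 5.5085 = 33.944

33.944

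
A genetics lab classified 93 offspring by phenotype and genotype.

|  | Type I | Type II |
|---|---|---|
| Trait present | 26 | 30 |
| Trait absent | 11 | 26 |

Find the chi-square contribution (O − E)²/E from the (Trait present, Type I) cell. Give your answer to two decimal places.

0.62

Row total (Trait present) = 56; column total (Type I) = 37; N = 93.
Expected count E = 56 × 37 / 93 = 22.280.
Contribution = (O − E)²/E = (26 − 22.280)² / 22.280 = 0.62.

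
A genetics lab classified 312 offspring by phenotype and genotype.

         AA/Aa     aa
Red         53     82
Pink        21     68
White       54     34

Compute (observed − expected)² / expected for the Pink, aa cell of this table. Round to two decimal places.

4.58

Row total (Pink) = 89; column total (aa) = 184; N = 312.
Expected count E = 89 × 184 / 312 = 52.4872.
Contribution = (O − E)²/E = (68 − 52.4872)² / 52.4872 = 4.58.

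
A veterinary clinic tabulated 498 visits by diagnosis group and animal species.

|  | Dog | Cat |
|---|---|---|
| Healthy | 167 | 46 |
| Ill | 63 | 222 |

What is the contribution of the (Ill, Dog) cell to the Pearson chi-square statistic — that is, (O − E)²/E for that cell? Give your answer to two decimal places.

Row total (Ill) = 285; column total (Dog) = 230; N = 498.
Expected count E = 285 × 230 / 498 = 131.6265.
Contribution = (O − E)²/E = (63 − 131.6265)² / 131.6265 = 35.78.

35.78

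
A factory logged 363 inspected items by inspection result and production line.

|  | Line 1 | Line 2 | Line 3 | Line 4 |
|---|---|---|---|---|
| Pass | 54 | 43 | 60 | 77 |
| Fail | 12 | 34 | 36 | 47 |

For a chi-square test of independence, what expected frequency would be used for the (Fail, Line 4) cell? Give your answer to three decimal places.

44.066

Row total (Fail) = 129; column total (Line 4) = 124; grand total N = 363.
Expected count = (row total × column total) / N = 129 × 124 / 363 = 44.066.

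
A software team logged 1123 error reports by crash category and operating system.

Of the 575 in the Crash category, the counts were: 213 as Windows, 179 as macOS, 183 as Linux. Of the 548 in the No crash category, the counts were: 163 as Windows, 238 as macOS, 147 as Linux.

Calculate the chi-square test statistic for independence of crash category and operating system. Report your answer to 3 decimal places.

18.285

Row totals: 575, 548. Column totals: 376, 417, 330. Grand total N = 1123.
Expected counts (row total × column total / N):
  Crash, Windows: 575×376/1123 = 192.5200
  Crash, macOS: 575×417/1123 = 213.5129
  Crash, Linux: 575×330/1123 = 168.9671
  No crash, Windows: 548×376/1123 = 183.4800
  No crash, macOS: 548×417/1123 = 203.4871
  No crash, Linux: 548×330/1123 = 161.0329
Contributions (O − E)²/E:
  (213 − 192.5200)²/192.5200 = 2.1786
  (179 − 213.5129)²/213.5129 = 5.5788
  (183 − 168.9671)²/168.9671 = 1.1654
  (163 − 183.4800)²/183.4800 = 2.2860
  (238 − 203.4871)²/203.4871 = 5.8536
  (147 − 161.0329)²/161.0329 = 1.2229
χ² = 2.1786 + 5.5788 + 1.1654 + 2.2860 + 5.8536 + 1.2229 = 18.285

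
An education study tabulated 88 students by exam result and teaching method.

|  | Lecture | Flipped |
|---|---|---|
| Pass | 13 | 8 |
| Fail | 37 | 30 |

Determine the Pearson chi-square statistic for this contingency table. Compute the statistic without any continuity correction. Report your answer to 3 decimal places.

Row totals: 21, 67. Column totals: 50, 38. Grand total N = 88.
Expected counts (row total × column total / N):
  Pass, Lecture: 21×50/88 = 11.9318
  Pass, Flipped: 21×38/88 = 9.0682
  Fail, Lecture: 67×50/88 = 38.0682
  Fail, Flipped: 67×38/88 = 28.9318
Contributions (O − E)²/E:
  (13 − 11.9318)²/11.9318 = 0.0956
  (8 − 9.0682)²/9.0682 = 0.1258
  (37 − 38.0682)²/38.0682 = 0.0300
  (30 − 28.9318)²/28.9318 = 0.0394
χ² = 0.0956 + 0.1258 + 0.0300 + 0.0394 = 0.291

0.291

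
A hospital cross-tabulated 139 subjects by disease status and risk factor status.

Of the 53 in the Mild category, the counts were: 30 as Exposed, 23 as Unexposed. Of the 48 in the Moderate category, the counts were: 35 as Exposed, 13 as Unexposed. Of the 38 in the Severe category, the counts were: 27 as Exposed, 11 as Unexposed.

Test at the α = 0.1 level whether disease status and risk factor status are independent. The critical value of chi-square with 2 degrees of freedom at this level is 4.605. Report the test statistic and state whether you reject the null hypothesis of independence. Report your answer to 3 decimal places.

3.548; fail to reject H₀

Row totals: 53, 48, 38. Column totals: 92, 47. Grand total N = 139.
Expected counts (row total × column total / N):
  Mild, Exposed: 53×92/139 = 35.0791
  Mild, Unexposed: 53×47/139 = 17.9209
  Moderate, Exposed: 48×92/139 = 31.7698
  Moderate, Unexposed: 48×47/139 = 16.2302
  Severe, Exposed: 38×92/139 = 25.1511
  Severe, Unexposed: 38×47/139 = 12.8489
Contributions (O − E)²/E:
  (30 − 35.0791)²/35.0791 = 0.7354
  (23 − 17.9209)²/17.9209 = 1.4395
  (35 − 31.7698)²/31.7698 = 0.3284
  (13 − 16.2302)²/16.2302 = 0.6429
  (27 − 25.1511)²/25.1511 = 0.1359
  (11 − 12.8489)²/12.8489 = 0.2660
χ² = 0.7354 + 1.4395 + 0.3284 + 0.6429 + 0.1359 + 0.2660 = 3.548
df = (3−1)(2−1) = 2. Since 3.548 < 4.605, fail to reject the null hypothesis of independence at α = 0.1.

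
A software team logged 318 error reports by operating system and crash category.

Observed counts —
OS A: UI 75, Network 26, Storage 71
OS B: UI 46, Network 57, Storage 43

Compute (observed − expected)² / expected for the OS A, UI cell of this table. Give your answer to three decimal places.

1.395

Row total (OS A) = 172; column total (UI) = 121; N = 318.
Expected count E = 172 × 121 / 318 = 65.4465.
Contribution = (O − E)²/E = (75 − 65.4465)² / 65.4465 = 1.395.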